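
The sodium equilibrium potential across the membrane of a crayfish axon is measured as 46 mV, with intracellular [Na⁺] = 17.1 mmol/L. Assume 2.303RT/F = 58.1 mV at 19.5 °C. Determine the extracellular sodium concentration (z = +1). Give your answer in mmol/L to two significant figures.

Nernst: E = (58.1/1) · log₁₀([out]/[in]), so log₁₀([out]/[in]) = 46.0 × 1 / 58.1 = 0.7917.
[out]/[in] = 10^(0.7917) = 6.191.
[out] = 6.191 × 17.1 = 105.9 mmol/L.

110 mmol/L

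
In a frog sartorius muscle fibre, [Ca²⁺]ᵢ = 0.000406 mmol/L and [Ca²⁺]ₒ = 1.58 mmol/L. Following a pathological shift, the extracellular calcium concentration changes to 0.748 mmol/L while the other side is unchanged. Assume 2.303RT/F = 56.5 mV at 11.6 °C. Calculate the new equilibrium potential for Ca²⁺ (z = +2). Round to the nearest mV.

92 mV

After the shift: [Ca²⁺]_out = 0.748, [Ca²⁺]_in = 0.000406 mmol/L.
E_new = (56.5/2)·log₁₀(0.748/0.000406) = 28.25 · (3.2654) = 92.25 mV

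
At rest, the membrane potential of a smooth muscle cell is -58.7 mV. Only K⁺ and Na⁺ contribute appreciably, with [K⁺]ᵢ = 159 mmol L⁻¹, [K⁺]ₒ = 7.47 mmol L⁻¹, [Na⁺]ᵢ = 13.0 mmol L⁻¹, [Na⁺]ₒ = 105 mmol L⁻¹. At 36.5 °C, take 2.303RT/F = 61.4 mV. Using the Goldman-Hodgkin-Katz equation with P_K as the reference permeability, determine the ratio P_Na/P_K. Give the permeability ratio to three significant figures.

0.0978

Let α = P_Na/P_K. GHK: Vm = 61.4·log₁₀[(Kₒ + α·Naₒ)/(Kᵢ + α·Naᵢ)].
10^(Vm/61.4) = 10^(-58.7/61.4) = 0.11066
So 0.11066·(Kᵢ + α·Naᵢ) = Kₒ + α·Naₒ → α = (0.11066·159.0 − 7.47) / (105.0 − 0.11066·13.0)
α = (17.59 − 7.47) / (105.0 − 1.439) = 10.12/103.6 = 0.09776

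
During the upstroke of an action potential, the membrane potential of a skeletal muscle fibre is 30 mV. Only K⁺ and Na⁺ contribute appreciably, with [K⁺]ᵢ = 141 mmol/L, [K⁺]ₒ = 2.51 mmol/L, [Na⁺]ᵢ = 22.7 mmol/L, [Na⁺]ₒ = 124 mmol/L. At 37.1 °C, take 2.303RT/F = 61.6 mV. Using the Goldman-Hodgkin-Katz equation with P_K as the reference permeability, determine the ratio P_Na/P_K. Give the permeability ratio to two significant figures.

7.9

Let α = P_Na/P_K. GHK: Vm = 61.6·log₁₀[(Kₒ + α·Naₒ)/(Kᵢ + α·Naᵢ)].
10^(Vm/61.6) = 10^(30.0/61.6) = 3.0691
So 3.0691·(Kᵢ + α·Naᵢ) = Kₒ + α·Naₒ → α = (3.0691·141.0 − 2.51) / (124.0 − 3.0691·22.7)
α = (432.7 − 2.51) / (124.0 − 69.67) = 430.2/54.33 = 7.919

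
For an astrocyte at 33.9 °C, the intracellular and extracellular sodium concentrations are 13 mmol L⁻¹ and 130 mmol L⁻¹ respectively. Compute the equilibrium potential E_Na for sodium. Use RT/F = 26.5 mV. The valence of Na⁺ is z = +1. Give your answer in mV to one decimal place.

61.0 mV

E = (26.5/z) · ln([Na⁺]_out/[Na⁺]_in) with z = +1.
= (26.5/1) · ln(130/13) = 26.50 · ln(10)
= 26.50 · (2.3026) = 61.02 mV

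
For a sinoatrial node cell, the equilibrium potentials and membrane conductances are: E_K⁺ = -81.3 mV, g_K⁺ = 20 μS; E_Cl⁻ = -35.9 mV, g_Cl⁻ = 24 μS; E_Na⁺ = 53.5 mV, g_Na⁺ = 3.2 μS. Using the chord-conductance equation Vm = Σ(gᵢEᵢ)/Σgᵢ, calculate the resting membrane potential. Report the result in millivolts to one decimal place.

-49.1 mV

Σ gᵢEᵢ = 20·(-81.3) + 24·(-35.9) + 3.2·(53.5) = -2316.40
Σ gᵢ = 20 + 24 + 3.2 = 47.2
Vm = -2316.40 / 47.2 = -49.08 mV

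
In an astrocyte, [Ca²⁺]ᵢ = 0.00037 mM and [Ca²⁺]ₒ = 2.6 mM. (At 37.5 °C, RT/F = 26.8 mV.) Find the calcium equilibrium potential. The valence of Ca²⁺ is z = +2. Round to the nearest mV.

E = (26.8/z) · ln([Ca²⁺]_out/[Ca²⁺]_in) with z = +2.
= (26.8/2) · ln(2.6/0.00037) = 13.40 · ln(7027)
= 13.40 · (8.8575) = 118.69 mV

119 mV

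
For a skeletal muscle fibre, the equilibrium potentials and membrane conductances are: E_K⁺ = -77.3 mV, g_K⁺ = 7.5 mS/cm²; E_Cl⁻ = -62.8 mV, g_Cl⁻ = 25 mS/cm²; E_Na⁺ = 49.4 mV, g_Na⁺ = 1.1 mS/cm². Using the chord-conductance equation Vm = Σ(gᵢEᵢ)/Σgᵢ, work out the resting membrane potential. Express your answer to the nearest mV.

-62 mV

Σ gᵢEᵢ = 7.5·(-77.3) + 25·(-62.8) + 1.1·(49.4) = -2095.41
Σ gᵢ = 7.5 + 25 + 1.1 = 33.6
Vm = -2095.41 / 33.6 = -62.36 mV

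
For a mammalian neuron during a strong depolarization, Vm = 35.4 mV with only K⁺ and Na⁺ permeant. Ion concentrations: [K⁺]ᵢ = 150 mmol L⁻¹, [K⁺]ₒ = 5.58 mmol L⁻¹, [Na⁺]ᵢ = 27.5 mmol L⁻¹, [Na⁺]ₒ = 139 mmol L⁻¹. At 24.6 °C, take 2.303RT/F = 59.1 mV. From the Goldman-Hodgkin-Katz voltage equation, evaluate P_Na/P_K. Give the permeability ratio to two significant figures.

20

Let α = P_Na/P_K. GHK: Vm = 59.1·log₁₀[(Kₒ + α·Naₒ)/(Kᵢ + α·Naᵢ)].
10^(Vm/59.1) = 10^(35.4/59.1) = 3.9718
So 3.9718·(Kᵢ + α·Naᵢ) = Kₒ + α·Naₒ → α = (3.9718·150.0 − 5.58) / (139.0 − 3.9718·27.5)
α = (595.8 − 5.58) / (139.0 − 109.2) = 590.2/29.78 = 19.82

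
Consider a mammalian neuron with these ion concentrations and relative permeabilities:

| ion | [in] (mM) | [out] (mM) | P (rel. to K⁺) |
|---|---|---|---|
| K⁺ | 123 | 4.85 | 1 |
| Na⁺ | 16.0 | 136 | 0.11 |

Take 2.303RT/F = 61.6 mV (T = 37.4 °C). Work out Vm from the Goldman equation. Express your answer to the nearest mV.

Vm = 61.6 · log₁₀[(Σ P·[cation]ₒ + Σ P·[anion]ᵢ) / (Σ P·[cation]ᵢ + Σ P·[anion]ₒ)]
Numerator = 1×4.85 + 0.11×136 = 19.81
Denominator = 1×123 + 0.11×16.0 = 124.8
Vm = 61.6 · log₁₀(0.15878) = 61.6 × (-0.7992) = -49.23 mV

-49 mV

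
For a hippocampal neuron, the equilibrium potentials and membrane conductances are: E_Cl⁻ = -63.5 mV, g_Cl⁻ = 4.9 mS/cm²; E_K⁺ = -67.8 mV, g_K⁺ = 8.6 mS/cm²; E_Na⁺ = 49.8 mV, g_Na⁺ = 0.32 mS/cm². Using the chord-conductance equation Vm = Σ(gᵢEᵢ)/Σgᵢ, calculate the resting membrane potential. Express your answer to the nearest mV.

Σ gᵢEᵢ = 4.9·(-63.5) + 8.6·(-67.8) + 0.32·(49.8) = -878.29
Σ gᵢ = 4.9 + 8.6 + 0.32 = 13.82
Vm = -878.29 / 13.82 = -63.55 mV

-64 mV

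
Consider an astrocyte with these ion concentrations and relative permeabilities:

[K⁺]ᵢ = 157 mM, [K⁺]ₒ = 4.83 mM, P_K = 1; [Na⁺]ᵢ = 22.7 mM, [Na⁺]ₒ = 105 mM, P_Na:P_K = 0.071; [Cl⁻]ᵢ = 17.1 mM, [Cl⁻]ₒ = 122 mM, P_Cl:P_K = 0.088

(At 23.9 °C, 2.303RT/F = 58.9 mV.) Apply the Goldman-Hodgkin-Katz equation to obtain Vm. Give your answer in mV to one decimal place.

-64.2 mV

Vm = 58.9 · log₁₀[(Σ P·[cation]ₒ + Σ P·[anion]ᵢ) / (Σ P·[cation]ᵢ + Σ P·[anion]ₒ)]
Numerator = 1×4.83 + 0.071×105 + 0.088×17.1 = 13.79
Denominator = 1×157 + 0.071×22.7 + 0.088×122 = 169.3
Vm = 58.9 · log₁₀(0.081429) = 58.9 × (-1.0892) = -64.16 mV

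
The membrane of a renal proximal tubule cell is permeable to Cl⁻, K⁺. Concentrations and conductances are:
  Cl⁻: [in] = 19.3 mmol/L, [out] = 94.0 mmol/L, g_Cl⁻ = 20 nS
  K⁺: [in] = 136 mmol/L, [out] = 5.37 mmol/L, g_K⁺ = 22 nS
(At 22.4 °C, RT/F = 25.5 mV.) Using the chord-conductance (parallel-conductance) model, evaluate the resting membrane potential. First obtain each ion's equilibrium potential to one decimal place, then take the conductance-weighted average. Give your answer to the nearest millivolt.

E_Cl⁻ = (25.5/-1)·ln(94.0/19.3) = -40.4 mV
E_K⁺ = (25.5/1)·ln(5.37/136) = -82.4 mV
Vm = (Σ gᵢEᵢ)/(Σ gᵢ) = (20·-40.4 + 22·-82.4) / (20 + 22)
= -2620.80 / 42 = -62.40 mV

-62 mV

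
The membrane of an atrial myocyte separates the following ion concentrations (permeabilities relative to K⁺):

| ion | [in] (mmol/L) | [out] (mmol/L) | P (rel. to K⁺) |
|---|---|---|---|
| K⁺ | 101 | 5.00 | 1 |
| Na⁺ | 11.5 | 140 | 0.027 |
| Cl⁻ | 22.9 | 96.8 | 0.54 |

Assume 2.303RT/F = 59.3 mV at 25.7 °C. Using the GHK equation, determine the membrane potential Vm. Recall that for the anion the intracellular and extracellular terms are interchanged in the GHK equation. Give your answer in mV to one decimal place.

Vm = 59.3 · log₁₀[(Σ P·[cation]ₒ + Σ P·[anion]ᵢ) / (Σ P·[cation]ᵢ + Σ P·[anion]ₒ)]
Numerator = 1×5.00 + 0.027×140 + 0.54×22.9 = 21.15
Denominator = 1×101 + 0.027×11.5 + 0.54×96.8 = 153.6
Vm = 59.3 · log₁₀(0.13768) = 59.3 × (-0.8611) = -51.06 mV

-51.1 mV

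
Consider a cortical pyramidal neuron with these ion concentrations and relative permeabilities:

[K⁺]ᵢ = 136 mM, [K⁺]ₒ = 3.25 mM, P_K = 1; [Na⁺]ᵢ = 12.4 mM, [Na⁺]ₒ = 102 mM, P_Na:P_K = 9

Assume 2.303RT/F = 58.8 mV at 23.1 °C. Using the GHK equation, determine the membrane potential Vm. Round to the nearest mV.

34 mV

Vm = 58.8 · log₁₀[(Σ P·[cation]ₒ + Σ P·[anion]ᵢ) / (Σ P·[cation]ᵢ + Σ P·[anion]ₒ)]
Numerator = 1×3.25 + 9×102 = 921.2
Denominator = 1×136 + 9×12.4 = 247.6
Vm = 58.8 · log₁₀(3.7207) = 58.8 × (0.5706) = 33.55 mV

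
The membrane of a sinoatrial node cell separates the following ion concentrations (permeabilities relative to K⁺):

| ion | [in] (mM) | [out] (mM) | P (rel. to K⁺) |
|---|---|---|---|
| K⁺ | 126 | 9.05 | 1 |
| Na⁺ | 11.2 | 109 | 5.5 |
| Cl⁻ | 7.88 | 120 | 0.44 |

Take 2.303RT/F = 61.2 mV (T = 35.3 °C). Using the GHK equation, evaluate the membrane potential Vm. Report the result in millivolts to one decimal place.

Vm = 61.2 · log₁₀[(Σ P·[cation]ₒ + Σ P·[anion]ᵢ) / (Σ P·[cation]ᵢ + Σ P·[anion]ₒ)]
Numerator = 1×9.05 + 5.5×109 + 0.44×7.88 = 612
Denominator = 1×126 + 5.5×11.2 + 0.44×120 = 240.4
Vm = 61.2 · log₁₀(2.5458) = 61.2 × (0.4058) = 24.84 mV

24.8 mV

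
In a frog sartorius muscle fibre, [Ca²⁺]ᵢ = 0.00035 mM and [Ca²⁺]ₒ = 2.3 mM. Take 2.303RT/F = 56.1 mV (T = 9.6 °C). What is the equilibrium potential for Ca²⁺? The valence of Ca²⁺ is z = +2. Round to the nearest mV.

107 mV

E = (56.1/z) · log₁₀([Ca²⁺]_out/[Ca²⁺]_in) with z = +2.
= (56.1/2) · log₁₀(2.3/0.00035) = 28.05 · log₁₀(6571)
= 28.05 · (3.8177) = 107.09 mV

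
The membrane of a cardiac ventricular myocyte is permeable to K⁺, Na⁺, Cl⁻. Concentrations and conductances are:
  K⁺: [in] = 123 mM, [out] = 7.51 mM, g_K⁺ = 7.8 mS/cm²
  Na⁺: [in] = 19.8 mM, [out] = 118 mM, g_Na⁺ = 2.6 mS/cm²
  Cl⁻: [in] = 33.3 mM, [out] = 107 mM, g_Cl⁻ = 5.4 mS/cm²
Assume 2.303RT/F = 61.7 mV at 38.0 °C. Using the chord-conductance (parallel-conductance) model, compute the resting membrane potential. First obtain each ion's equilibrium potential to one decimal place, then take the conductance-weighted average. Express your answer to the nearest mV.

-40 mV

E_K⁺ = (61.7/1)·log₁₀(7.51/123) = -74.9 mV
E_Na⁺ = (61.7/1)·log₁₀(118/19.8) = 47.8 mV
E_Cl⁻ = (61.7/-1)·log₁₀(107/33.3) = -31.3 mV
Vm = (Σ gᵢEᵢ)/(Σ gᵢ) = (7.8·-74.9 + 2.6·47.8 + 5.4·-31.3) / (7.8 + 2.6 + 5.4)
= -628.96 / 15.8 = -39.81 mV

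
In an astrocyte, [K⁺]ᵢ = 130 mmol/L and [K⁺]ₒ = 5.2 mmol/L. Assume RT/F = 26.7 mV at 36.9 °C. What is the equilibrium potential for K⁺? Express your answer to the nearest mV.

-86 mV

E = (26.7/z) · ln([K⁺]_out/[K⁺]_in) with z = +1.
= (26.7/1) · ln(5.2/130) = 26.70 · ln(0.04)
= 26.70 · (-3.2189) = -85.94 mV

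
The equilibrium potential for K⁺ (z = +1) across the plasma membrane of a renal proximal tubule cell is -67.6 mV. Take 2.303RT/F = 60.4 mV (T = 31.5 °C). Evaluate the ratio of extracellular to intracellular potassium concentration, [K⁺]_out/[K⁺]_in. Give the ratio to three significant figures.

log₁₀([out]/[in]) = E·z/(60.4) = -67.6 × 1 / 60.4 = -1.1192
[out]/[in] = 10^(-1.1192) = 0.076

0.0760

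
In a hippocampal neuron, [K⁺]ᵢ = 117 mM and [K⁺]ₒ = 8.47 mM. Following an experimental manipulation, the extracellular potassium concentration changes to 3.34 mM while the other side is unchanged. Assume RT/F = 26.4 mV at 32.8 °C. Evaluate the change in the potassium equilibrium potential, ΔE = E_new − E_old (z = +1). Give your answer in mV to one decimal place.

E_old = (26.4/1)·ln(8.47/117) = -69.32 mV
E_new = (26.4/1)·ln(3.34/117) = -93.88 mV
ΔE = -93.88 − (-69.32) = -24.57 mV

-24.6 mV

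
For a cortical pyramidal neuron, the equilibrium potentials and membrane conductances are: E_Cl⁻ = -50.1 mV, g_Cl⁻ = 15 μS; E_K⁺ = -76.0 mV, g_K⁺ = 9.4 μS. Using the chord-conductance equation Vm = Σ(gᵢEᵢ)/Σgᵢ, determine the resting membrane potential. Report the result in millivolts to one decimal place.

-60.1 mV

Σ gᵢEᵢ = 15·(-50.1) + 9.4·(-76.0) = -1465.90
Σ gᵢ = 15 + 9.4 = 24.4
Vm = -1465.90 / 24.4 = -60.08 mV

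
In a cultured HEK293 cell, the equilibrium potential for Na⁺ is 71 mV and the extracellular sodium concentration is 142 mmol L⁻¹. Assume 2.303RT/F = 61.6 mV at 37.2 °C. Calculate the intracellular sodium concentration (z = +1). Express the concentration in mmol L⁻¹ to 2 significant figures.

Nernst: E = (61.6/1) · log₁₀([out]/[in]), so log₁₀([out]/[in]) = 71.0 × 1 / 61.6 = 1.1526.
[out]/[in] = 10^(1.1526) = 14.21.
[in] = 142 / 14.21 = 9.993 mmol L⁻¹.

10 mmol L⁻¹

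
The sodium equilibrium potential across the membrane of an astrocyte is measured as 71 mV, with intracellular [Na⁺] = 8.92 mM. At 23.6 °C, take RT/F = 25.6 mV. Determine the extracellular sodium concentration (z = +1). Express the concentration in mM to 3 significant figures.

143 mM

Nernst: E = (25.6/1) · ln([out]/[in]), so ln([out]/[in]) = 71.0 × 1 / 25.6 = 2.7734.
[out]/[in] = e^(2.7734) = 16.01.
[out] = 16.01 × 8.92 = 142.8 mM.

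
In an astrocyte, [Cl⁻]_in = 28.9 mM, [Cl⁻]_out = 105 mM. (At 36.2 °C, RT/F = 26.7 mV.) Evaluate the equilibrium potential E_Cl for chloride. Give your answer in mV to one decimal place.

-34.4 mV

E = (26.7/z) · ln([Cl⁻]_out/[Cl⁻]_in) with z = -1.
For an anion, dividing by z = -1 reverses the sign.
= (26.7/-1) · ln(105/28.9) = -26.70 · ln(3.633)
= -26.70 · (1.2901) = -34.45 mV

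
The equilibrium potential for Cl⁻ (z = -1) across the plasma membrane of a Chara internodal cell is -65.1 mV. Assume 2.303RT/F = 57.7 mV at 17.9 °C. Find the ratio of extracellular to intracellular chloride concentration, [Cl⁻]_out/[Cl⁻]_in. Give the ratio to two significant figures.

log₁₀([out]/[in]) = E·z/(57.7) = -65.1 × -1 / 57.7 = 1.1282
[out]/[in] = 10^(1.1282) = 13.44

13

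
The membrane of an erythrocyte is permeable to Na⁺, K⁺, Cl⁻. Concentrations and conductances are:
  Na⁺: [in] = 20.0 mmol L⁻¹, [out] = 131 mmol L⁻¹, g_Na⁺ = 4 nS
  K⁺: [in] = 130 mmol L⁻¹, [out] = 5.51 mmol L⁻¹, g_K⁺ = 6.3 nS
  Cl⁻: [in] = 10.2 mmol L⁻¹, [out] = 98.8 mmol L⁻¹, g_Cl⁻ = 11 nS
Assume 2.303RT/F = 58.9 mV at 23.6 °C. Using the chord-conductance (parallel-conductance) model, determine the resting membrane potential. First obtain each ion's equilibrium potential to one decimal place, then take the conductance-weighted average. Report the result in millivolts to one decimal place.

-44.9 mV

E_Na⁺ = (58.9/1)·log₁₀(131/20.0) = 48.1 mV
E_K⁺ = (58.9/1)·log₁₀(5.51/130) = -80.9 mV
E_Cl⁻ = (58.9/-1)·log₁₀(98.8/10.2) = -58.1 mV
Vm = (Σ gᵢEᵢ)/(Σ gᵢ) = (4·48.1 + 6.3·-80.9 + 11·-58.1) / (4 + 6.3 + 11)
= -956.37 / 21.3 = -44.90 mV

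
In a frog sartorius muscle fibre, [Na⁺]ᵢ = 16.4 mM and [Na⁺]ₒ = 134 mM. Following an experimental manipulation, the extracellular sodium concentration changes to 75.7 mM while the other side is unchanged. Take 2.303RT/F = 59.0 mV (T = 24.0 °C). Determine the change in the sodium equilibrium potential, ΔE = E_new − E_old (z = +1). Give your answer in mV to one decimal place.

-14.6 mV

E_old = (59.0/1)·log₁₀(134/16.4) = 53.82 mV
E_new = (59.0/1)·log₁₀(75.7/16.4) = 39.19 mV
ΔE = 39.19 − (53.82) = -14.63 mV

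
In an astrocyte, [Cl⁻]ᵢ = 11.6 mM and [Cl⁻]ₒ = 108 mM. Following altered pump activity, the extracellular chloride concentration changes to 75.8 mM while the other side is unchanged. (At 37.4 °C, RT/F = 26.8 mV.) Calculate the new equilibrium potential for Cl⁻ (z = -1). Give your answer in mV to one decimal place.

-50.3 mV

After the shift: [Cl⁻]_out = 75.8, [Cl⁻]_in = 11.6 mM.
E_new = (26.8/-1)·ln(75.8/11.6) = -26.80 · (1.8771) = -50.31 mV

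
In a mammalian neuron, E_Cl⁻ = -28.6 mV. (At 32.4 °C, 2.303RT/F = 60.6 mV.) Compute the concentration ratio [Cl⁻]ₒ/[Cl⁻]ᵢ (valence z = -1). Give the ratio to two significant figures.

3.0

log₁₀([out]/[in]) = E·z/(60.6) = -28.6 × -1 / 60.6 = 0.4719
[out]/[in] = 10^(0.4719) = 2.964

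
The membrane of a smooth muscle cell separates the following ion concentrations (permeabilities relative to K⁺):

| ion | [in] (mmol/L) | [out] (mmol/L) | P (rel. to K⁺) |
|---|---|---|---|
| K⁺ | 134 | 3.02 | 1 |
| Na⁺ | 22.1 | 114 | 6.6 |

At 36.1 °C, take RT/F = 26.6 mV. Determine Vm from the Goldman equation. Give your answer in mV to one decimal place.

26.4 mV

Vm = 26.6 · ln[(Σ P·[cation]ₒ + Σ P·[anion]ᵢ) / (Σ P·[cation]ᵢ + Σ P·[anion]ₒ)]
Numerator = 1×3.02 + 6.6×114 = 755.4
Denominator = 1×134 + 6.6×22.1 = 279.9
Vm = 26.6 · ln(2.6993) = 26.6 × (0.9930) = 26.41 mV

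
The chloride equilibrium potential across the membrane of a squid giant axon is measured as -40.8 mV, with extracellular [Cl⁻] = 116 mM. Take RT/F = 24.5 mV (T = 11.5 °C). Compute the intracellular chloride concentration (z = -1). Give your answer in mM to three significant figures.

21.9 mM

Nernst: E = (24.5/-1) · ln([out]/[in]), so ln([out]/[in]) = -40.8 × -1 / 24.5 = 1.6653.
[out]/[in] = e^(1.6653) = 5.287.
[in] = 116 / 5.287 = 21.94 mM.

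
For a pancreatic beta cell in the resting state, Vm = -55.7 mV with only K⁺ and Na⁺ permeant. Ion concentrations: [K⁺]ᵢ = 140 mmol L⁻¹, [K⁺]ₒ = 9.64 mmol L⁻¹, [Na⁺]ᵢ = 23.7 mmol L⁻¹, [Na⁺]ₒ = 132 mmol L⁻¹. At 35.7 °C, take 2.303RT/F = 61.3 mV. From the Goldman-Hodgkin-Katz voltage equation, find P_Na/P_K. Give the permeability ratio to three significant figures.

0.0592

Let α = P_Na/P_K. GHK: Vm = 61.3·log₁₀[(Kₒ + α·Naₒ)/(Kᵢ + α·Naᵢ)].
10^(Vm/61.3) = 10^(-55.7/61.3) = 0.12341
So 0.12341·(Kᵢ + α·Naᵢ) = Kₒ + α·Naₒ → α = (0.12341·140.0 − 9.64) / (132.0 − 0.12341·23.7)
α = (17.28 − 9.64) / (132.0 − 2.925) = 7.638/129.1 = 0.05917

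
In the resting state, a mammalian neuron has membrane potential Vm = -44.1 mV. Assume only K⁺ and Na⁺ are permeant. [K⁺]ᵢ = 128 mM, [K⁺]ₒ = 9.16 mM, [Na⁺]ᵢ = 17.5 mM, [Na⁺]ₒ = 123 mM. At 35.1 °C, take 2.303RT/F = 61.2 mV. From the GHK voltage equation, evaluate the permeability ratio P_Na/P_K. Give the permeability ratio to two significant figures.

0.13

Let α = P_Na/P_K. GHK: Vm = 61.2·log₁₀[(Kₒ + α·Naₒ)/(Kᵢ + α·Naᵢ)].
10^(Vm/61.2) = 10^(-44.1/61.2) = 0.19029
So 0.19029·(Kᵢ + α·Naᵢ) = Kₒ + α·Naₒ → α = (0.19029·128.0 − 9.16) / (123.0 − 0.19029·17.5)
α = (24.36 − 9.16) / (123.0 − 3.33) = 15.2/119.7 = 0.127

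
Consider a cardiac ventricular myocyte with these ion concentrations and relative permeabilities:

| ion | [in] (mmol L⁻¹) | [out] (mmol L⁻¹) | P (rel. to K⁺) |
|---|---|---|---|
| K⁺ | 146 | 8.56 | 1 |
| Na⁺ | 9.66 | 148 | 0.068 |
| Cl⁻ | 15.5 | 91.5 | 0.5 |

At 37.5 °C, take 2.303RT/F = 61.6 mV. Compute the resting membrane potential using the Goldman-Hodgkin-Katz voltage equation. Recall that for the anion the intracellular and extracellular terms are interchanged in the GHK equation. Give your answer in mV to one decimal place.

Vm = 61.6 · log₁₀[(Σ P·[cation]ₒ + Σ P·[anion]ᵢ) / (Σ P·[cation]ᵢ + Σ P·[anion]ₒ)]
Numerator = 1×8.56 + 0.068×148 + 0.5×15.5 = 26.37
Denominator = 1×146 + 0.068×9.66 + 0.5×91.5 = 192.4
Vm = 61.6 · log₁₀(0.13707) = 61.6 × (-0.8630) = -53.16 mV

-53.2 mV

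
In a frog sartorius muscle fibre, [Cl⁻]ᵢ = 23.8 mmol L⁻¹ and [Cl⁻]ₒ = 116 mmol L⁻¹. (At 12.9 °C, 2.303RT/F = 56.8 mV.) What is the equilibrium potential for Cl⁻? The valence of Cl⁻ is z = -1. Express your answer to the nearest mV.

-39 mV

E = (56.8/z) · log₁₀([Cl⁻]_out/[Cl⁻]_in) with z = -1.
For an anion, dividing by z = -1 reverses the sign.
= (56.8/-1) · log₁₀(116/23.8) = -56.80 · log₁₀(4.874)
= -56.80 · (0.6879) = -39.07 mV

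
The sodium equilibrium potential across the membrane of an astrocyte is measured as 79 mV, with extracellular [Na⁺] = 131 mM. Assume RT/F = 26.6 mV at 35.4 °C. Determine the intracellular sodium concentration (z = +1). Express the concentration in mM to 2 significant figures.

6.7 mM

Nernst: E = (26.6/1) · ln([out]/[in]), so ln([out]/[in]) = 79.0 × 1 / 26.6 = 2.9699.
[out]/[in] = e^(2.9699) = 19.49.
[in] = 131 / 19.49 = 6.721 mM.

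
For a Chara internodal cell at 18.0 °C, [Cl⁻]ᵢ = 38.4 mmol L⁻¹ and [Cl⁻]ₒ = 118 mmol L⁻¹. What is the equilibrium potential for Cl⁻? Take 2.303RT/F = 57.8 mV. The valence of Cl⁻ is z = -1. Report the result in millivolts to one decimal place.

E = (57.8/z) · log₁₀([Cl⁻]_out/[Cl⁻]_in) with z = -1.
For an anion, dividing by z = -1 reverses the sign.
= (57.8/-1) · log₁₀(118/38.4) = -57.80 · log₁₀(3.073)
= -57.80 · (0.4876) = -28.18 mV

-28.2 mV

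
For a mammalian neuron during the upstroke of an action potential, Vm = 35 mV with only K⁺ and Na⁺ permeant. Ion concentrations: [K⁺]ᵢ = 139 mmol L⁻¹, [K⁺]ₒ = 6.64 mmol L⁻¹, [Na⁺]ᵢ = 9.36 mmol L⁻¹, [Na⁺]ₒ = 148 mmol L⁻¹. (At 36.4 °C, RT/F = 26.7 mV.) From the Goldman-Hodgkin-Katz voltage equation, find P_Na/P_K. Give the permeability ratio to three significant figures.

Let α = P_Na/P_K. GHK: Vm = 26.7·ln[(Kₒ + α·Naₒ)/(Kᵢ + α·Naᵢ)].
e^(Vm/26.7) = e^(35.0/26.7) = 3.7094
So 3.7094·(Kᵢ + α·Naᵢ) = Kₒ + α·Naₒ → α = (3.7094·139.0 − 6.64) / (148.0 − 3.7094·9.36)
α = (515.6 − 6.64) / (148.0 − 34.72) = 509/113.3 = 4.493

4.49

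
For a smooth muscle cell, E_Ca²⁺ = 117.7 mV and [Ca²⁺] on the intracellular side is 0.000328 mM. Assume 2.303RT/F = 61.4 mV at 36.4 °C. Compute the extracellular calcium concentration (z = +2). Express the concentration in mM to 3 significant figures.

Nernst: E = (61.4/2) · log₁₀([out]/[in]), so log₁₀([out]/[in]) = 117.7 × 2 / 61.4 = 3.8339.
[out]/[in] = 10^(3.8339) = 6821.
[out] = 6821 × 0.000328 = 2.237 mM.

2.24 mM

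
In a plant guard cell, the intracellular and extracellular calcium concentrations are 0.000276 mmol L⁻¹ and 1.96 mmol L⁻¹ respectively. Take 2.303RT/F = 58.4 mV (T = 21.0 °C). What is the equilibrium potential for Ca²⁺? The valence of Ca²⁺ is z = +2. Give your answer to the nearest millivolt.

E = (58.4/z) · log₁₀([Ca²⁺]_out/[Ca²⁺]_in) with z = +2.
= (58.4/2) · log₁₀(1.96/0.000276) = 29.20 · log₁₀(7101)
= 29.20 · (3.8513) = 112.46 mV

112 mV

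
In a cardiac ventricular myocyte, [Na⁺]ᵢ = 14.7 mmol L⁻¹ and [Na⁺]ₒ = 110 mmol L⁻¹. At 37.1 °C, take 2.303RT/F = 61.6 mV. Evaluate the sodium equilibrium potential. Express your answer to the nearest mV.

E = (61.6/z) · log₁₀([Na⁺]_out/[Na⁺]_in) with z = +1.
= (61.6/1) · log₁₀(110/14.7) = 61.60 · log₁₀(7.483)
= 61.60 · (0.8741) = 53.84 mV

54 mV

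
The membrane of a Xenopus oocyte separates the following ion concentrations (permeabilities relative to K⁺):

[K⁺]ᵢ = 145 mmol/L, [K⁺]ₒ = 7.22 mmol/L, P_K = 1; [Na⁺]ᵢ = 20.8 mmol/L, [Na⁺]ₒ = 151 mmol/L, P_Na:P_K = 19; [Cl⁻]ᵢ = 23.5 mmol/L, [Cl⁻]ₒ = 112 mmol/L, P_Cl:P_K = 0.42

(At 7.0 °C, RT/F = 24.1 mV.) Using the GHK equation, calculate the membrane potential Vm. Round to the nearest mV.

Vm = 24.1 · ln[(Σ P·[cation]ₒ + Σ P·[anion]ᵢ) / (Σ P·[cation]ᵢ + Σ P·[anion]ₒ)]
Numerator = 1×7.22 + 19×151 + 0.42×23.5 = 2886
Denominator = 1×145 + 19×20.8 + 0.42×112 = 587.2
Vm = 24.1 · ln(4.9147) = 24.1 × (1.5922) = 38.37 mV

38 mV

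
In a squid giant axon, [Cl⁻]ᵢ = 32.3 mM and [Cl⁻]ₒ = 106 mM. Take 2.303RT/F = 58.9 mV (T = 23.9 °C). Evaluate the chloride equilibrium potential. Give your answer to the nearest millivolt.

-30 mV

E = (58.9/z) · log₁₀([Cl⁻]_out/[Cl⁻]_in) with z = -1.
For an anion, dividing by z = -1 reverses the sign.
= (58.9/-1) · log₁₀(106/32.3) = -58.90 · log₁₀(3.282)
= -58.90 · (0.5161) = -30.40 mV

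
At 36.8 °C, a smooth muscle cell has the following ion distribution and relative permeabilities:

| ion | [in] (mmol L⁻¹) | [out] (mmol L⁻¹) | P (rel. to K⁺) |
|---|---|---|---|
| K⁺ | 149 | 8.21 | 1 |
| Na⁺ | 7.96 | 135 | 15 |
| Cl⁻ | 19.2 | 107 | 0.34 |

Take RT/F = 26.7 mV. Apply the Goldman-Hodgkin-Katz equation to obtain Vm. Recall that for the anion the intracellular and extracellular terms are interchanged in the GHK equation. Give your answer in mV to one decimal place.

50.8 mV

Vm = 26.7 · ln[(Σ P·[cation]ₒ + Σ P·[anion]ᵢ) / (Σ P·[cation]ᵢ + Σ P·[anion]ₒ)]
Numerator = 1×8.21 + 15×135 + 0.34×19.2 = 2040
Denominator = 1×149 + 15×7.96 + 0.34×107 = 304.8
Vm = 26.7 · ln(6.6925) = 26.7 × (1.9010) = 50.76 mV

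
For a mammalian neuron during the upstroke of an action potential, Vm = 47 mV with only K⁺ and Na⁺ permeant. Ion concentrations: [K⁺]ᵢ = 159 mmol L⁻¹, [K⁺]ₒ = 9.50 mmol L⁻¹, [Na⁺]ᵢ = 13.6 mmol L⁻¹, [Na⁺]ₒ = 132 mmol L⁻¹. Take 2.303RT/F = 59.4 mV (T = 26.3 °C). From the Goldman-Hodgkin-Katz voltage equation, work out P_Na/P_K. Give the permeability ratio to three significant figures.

Let α = P_Na/P_K. GHK: Vm = 59.4·log₁₀[(Kₒ + α·Naₒ)/(Kᵢ + α·Naᵢ)].
10^(Vm/59.4) = 10^(47.0/59.4) = 6.1837
So 6.1837·(Kᵢ + α·Naᵢ) = Kₒ + α·Naₒ → α = (6.1837·159.0 − 9.5) / (132.0 − 6.1837·13.6)
α = (983.2 − 9.5) / (132.0 − 84.1) = 973.7/47.9 = 20.33

20.3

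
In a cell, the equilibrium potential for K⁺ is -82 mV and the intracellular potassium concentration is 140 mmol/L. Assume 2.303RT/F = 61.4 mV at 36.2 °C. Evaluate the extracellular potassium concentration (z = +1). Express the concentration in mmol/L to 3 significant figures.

6.47 mmol/L

Nernst: E = (61.4/1) · log₁₀([out]/[in]), so log₁₀([out]/[in]) = -82.0 × 1 / 61.4 = -1.3355.
[out]/[in] = 10^(-1.3355) = 0.04618.
[out] = 0.04618 × 140 = 6.466 mmol/L.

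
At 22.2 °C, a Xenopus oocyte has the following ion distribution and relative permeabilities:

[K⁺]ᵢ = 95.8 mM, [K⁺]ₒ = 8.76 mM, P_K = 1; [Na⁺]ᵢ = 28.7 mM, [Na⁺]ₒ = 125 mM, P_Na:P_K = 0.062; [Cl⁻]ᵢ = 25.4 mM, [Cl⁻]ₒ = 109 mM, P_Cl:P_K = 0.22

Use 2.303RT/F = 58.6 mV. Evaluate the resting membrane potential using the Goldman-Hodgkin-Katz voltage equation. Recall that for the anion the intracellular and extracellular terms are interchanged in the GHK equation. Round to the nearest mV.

Vm = 58.6 · log₁₀[(Σ P·[cation]ₒ + Σ P·[anion]ᵢ) / (Σ P·[cation]ᵢ + Σ P·[anion]ₒ)]
Numerator = 1×8.76 + 0.062×125 + 0.22×25.4 = 22.1
Denominator = 1×95.8 + 0.062×28.7 + 0.22×109 = 121.6
Vm = 58.6 · log₁₀(0.18179) = 58.6 × (-0.7404) = -43.39 mV

-43 mV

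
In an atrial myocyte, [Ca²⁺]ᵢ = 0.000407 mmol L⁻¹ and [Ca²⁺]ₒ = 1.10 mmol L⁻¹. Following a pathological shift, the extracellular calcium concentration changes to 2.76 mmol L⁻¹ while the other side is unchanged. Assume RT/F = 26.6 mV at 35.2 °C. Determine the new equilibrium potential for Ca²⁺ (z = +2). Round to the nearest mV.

117 mV

After the shift: [Ca²⁺]_out = 2.76, [Ca²⁺]_in = 0.000407 mmol L⁻¹.
E_new = (26.6/2)·ln(2.76/0.000407) = 13.30 · (8.8219) = 117.33 mV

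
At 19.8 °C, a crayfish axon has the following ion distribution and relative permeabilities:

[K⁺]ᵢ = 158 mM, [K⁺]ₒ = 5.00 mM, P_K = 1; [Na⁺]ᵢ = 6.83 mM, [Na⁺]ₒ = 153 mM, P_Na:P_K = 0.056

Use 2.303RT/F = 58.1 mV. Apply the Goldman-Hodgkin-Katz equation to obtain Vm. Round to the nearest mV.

-62 mV

Vm = 58.1 · log₁₀[(Σ P·[cation]ₒ + Σ P·[anion]ᵢ) / (Σ P·[cation]ᵢ + Σ P·[anion]ₒ)]
Numerator = 1×5.00 + 0.056×153 = 13.57
Denominator = 1×158 + 0.056×6.83 = 158.4
Vm = 58.1 · log₁₀(0.085666) = 58.1 × (-1.0672) = -62.00 mV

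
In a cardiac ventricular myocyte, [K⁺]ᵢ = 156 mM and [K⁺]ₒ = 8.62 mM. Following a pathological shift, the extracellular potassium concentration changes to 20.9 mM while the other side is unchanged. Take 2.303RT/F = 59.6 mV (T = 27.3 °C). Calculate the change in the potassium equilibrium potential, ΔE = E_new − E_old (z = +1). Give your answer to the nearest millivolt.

E_old = (59.6/1)·log₁₀(8.62/156) = -74.95 mV
E_new = (59.6/1)·log₁₀(20.9/156) = -52.03 mV
ΔE = -52.03 − (-74.95) = 22.92 mV

23 mV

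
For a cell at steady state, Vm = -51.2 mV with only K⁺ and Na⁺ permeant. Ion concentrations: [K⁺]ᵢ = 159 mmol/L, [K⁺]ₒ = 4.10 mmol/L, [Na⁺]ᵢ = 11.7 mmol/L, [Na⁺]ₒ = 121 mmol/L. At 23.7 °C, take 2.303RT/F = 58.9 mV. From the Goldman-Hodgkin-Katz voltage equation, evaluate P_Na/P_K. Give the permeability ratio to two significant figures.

0.15

Let α = P_Na/P_K. GHK: Vm = 58.9·log₁₀[(Kₒ + α·Naₒ)/(Kᵢ + α·Naᵢ)].
10^(Vm/58.9) = 10^(-51.2/58.9) = 0.13512
So 0.13512·(Kᵢ + α·Naᵢ) = Kₒ + α·Naₒ → α = (0.13512·159.0 − 4.1) / (121.0 − 0.13512·11.7)
α = (21.48 − 4.1) / (121.0 − 1.581) = 17.38/119.4 = 0.1456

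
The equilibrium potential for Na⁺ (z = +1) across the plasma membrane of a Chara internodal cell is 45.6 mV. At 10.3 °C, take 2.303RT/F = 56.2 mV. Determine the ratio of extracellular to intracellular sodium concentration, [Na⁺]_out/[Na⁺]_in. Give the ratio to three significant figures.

log₁₀([out]/[in]) = E·z/(56.2) = 45.6 × 1 / 56.2 = 0.8114
[out]/[in] = 10^(0.8114) = 6.477

6.48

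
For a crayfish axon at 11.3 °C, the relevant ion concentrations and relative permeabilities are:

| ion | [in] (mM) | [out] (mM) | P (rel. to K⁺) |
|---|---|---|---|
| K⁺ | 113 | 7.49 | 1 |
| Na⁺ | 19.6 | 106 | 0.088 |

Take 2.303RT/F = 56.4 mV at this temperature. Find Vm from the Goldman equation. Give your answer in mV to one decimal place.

Vm = 56.4 · log₁₀[(Σ P·[cation]ₒ + Σ P·[anion]ᵢ) / (Σ P·[cation]ᵢ + Σ P·[anion]ₒ)]
Numerator = 1×7.49 + 0.088×106 = 16.82
Denominator = 1×113 + 0.088×19.6 = 114.7
Vm = 56.4 · log₁₀(0.14659) = 56.4 × (-0.8339) = -47.03 mV

-47.0 mV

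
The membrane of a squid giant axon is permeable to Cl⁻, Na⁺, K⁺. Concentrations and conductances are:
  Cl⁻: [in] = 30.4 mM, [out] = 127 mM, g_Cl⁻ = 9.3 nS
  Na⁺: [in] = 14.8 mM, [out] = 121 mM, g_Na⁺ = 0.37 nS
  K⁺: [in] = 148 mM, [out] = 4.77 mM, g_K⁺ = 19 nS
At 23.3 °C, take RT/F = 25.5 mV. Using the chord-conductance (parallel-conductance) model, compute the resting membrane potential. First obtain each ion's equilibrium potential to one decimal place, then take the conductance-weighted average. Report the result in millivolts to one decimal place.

E_Cl⁻ = (25.5/-1)·ln(127/30.4) = -36.5 mV
E_Na⁺ = (25.5/1)·ln(121/14.8) = 53.6 mV
E_K⁺ = (25.5/1)·ln(4.77/148) = -87.6 mV
Vm = (Σ gᵢEᵢ)/(Σ gᵢ) = (9.3·-36.5 + 0.37·53.6 + 19·-87.6) / (9.3 + 0.37 + 19)
= -1984.02 / 28.67 = -69.20 mV

-69.2 mV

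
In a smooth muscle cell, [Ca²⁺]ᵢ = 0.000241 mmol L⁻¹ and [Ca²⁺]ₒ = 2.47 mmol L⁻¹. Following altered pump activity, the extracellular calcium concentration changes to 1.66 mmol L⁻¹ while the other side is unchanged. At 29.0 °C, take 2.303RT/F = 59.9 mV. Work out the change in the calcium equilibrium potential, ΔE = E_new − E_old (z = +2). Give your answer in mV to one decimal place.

-5.2 mV

E_old = (59.9/2)·log₁₀(2.47/0.000241) = 120.12 mV
E_new = (59.9/2)·log₁₀(1.66/0.000241) = 114.95 mV
ΔE = 114.95 − (120.12) = -5.17 mV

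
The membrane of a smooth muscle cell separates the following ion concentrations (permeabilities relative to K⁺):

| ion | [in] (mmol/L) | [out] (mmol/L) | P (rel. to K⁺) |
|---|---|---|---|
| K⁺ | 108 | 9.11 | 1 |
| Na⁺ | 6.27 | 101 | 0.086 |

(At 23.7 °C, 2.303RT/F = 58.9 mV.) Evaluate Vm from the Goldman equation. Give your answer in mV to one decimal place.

-46.3 mV

Vm = 58.9 · log₁₀[(Σ P·[cation]ₒ + Σ P·[anion]ᵢ) / (Σ P·[cation]ᵢ + Σ P·[anion]ₒ)]
Numerator = 1×9.11 + 0.086×101 = 17.8
Denominator = 1×108 + 0.086×6.27 = 108.5
Vm = 58.9 · log₁₀(0.16396) = 58.9 × (-0.7853) = -46.25 mV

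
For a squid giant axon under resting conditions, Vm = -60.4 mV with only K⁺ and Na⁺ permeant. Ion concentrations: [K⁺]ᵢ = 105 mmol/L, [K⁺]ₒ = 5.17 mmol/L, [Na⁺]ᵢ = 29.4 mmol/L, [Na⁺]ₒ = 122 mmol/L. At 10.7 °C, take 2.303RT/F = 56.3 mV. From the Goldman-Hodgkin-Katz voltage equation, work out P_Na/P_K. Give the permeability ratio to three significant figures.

0.0310

Let α = P_Na/P_K. GHK: Vm = 56.3·log₁₀[(Kₒ + α·Naₒ)/(Kᵢ + α·Naᵢ)].
10^(Vm/56.3) = 10^(-60.4/56.3) = 0.084562
So 0.084562·(Kᵢ + α·Naᵢ) = Kₒ + α·Naₒ → α = (0.084562·105.0 − 5.17) / (122.0 − 0.084562·29.4)
α = (8.879 − 5.17) / (122.0 − 2.486) = 3.709/119.5 = 0.03103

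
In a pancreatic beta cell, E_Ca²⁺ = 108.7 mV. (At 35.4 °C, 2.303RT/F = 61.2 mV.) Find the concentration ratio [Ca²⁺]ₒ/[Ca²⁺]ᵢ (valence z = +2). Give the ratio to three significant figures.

log₁₀([out]/[in]) = E·z/(61.2) = 108.7 × 2 / 61.2 = 3.5523
[out]/[in] = 10^(3.5523) = 3567

3570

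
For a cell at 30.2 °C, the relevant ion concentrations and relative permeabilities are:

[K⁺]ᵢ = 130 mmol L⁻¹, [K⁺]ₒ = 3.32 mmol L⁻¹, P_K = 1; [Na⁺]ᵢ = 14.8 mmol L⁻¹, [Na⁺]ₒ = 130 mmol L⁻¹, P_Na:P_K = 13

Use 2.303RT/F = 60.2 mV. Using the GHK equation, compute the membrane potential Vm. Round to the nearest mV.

Vm = 60.2 · log₁₀[(Σ P·[cation]ₒ + Σ P·[anion]ᵢ) / (Σ P·[cation]ᵢ + Σ P·[anion]ₒ)]
Numerator = 1×3.32 + 13×130 = 1693
Denominator = 1×130 + 13×14.8 = 322.4
Vm = 60.2 · log₁₀(5.2522) = 60.2 × (0.7203) = 43.36 mV

43 mV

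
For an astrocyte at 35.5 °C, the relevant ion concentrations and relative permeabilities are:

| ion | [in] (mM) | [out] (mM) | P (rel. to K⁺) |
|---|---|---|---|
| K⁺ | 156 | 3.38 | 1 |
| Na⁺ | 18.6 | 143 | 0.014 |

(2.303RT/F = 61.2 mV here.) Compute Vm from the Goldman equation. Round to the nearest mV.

-90 mV

Vm = 61.2 · log₁₀[(Σ P·[cation]ₒ + Σ P·[anion]ᵢ) / (Σ P·[cation]ᵢ + Σ P·[anion]ₒ)]
Numerator = 1×3.38 + 0.014×143 = 5.382
Denominator = 1×156 + 0.014×18.6 = 156.3
Vm = 61.2 · log₁₀(0.034443) = 61.2 × (-1.4629) = -89.53 mV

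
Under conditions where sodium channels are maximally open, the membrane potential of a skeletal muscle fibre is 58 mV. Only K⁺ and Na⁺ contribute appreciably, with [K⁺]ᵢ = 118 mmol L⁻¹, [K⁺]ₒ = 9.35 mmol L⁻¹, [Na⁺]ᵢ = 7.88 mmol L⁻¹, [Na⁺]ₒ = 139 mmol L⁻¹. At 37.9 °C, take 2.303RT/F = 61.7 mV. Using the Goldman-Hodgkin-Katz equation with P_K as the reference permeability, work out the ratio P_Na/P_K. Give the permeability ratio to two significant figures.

14

Let α = P_Na/P_K. GHK: Vm = 61.7·log₁₀[(Kₒ + α·Naₒ)/(Kᵢ + α·Naᵢ)].
10^(Vm/61.7) = 10^(58.0/61.7) = 8.7103
So 8.7103·(Kᵢ + α·Naᵢ) = Kₒ + α·Naₒ → α = (8.7103·118.0 − 9.35) / (139.0 − 8.7103·7.88)
α = (1028 − 9.35) / (139.0 − 68.64) = 1018/70.36 = 14.47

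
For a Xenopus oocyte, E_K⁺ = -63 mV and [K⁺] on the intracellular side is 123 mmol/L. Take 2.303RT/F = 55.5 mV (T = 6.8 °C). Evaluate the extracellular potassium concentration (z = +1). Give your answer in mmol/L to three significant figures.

Nernst: E = (55.5/1) · log₁₀([out]/[in]), so log₁₀([out]/[in]) = -63.0 × 1 / 55.5 = -1.1351.
[out]/[in] = 10^(-1.1351) = 0.07326.
[out] = 0.07326 × 123 = 9.011 mmol/L.

9.01 mmol/L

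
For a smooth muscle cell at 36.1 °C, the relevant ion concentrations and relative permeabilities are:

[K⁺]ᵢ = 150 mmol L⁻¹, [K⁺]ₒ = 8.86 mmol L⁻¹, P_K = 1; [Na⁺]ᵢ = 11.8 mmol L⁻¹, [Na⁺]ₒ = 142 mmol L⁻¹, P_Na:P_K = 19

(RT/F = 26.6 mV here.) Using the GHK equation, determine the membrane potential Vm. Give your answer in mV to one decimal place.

Vm = 26.6 · ln[(Σ P·[cation]ₒ + Σ P·[anion]ᵢ) / (Σ P·[cation]ᵢ + Σ P·[anion]ₒ)]
Numerator = 1×8.86 + 19×142 = 2707
Denominator = 1×150 + 19×11.8 = 374.2
Vm = 26.6 · ln(7.2337) = 26.6 × (1.9788) = 52.63 mV

52.6 mV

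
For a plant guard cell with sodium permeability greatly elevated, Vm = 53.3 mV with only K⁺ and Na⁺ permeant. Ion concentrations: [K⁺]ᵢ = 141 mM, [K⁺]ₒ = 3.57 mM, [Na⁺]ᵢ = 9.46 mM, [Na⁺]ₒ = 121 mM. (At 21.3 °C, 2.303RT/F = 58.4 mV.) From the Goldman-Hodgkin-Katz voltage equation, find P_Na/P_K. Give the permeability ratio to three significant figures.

26.3

Let α = P_Na/P_K. GHK: Vm = 58.4·log₁₀[(Kₒ + α·Naₒ)/(Kᵢ + α·Naᵢ)].
10^(Vm/58.4) = 10^(53.3/58.4) = 8.1785
So 8.1785·(Kᵢ + α·Naᵢ) = Kₒ + α·Naₒ → α = (8.1785·141.0 − 3.57) / (121.0 − 8.1785·9.46)
α = (1153 − 3.57) / (121.0 − 77.37) = 1150/43.63 = 26.35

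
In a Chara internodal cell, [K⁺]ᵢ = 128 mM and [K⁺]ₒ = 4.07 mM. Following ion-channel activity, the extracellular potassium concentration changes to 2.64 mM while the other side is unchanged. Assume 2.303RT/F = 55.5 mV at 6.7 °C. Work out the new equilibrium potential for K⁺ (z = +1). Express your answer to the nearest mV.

After the shift: [K⁺]_out = 2.64, [K⁺]_in = 128 mM.
E_new = (55.5/1)·log₁₀(2.64/128) = 55.50 · (-1.6856) = -93.55 mV

-94 mV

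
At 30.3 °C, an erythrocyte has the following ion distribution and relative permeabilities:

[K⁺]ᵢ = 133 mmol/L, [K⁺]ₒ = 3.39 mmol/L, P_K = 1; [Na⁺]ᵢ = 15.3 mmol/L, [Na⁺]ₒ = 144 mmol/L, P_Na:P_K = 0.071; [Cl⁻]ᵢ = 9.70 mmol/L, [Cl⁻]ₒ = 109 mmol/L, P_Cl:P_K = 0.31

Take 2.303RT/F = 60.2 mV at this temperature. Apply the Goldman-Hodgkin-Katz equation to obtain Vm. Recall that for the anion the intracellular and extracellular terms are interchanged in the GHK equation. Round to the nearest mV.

-60 mV

Vm = 60.2 · log₁₀[(Σ P·[cation]ₒ + Σ P·[anion]ᵢ) / (Σ P·[cation]ᵢ + Σ P·[anion]ₒ)]
Numerator = 1×3.39 + 0.071×144 + 0.31×9.70 = 16.62
Denominator = 1×133 + 0.071×15.3 + 0.31×109 = 167.9
Vm = 60.2 · log₁₀(0.099007) = 60.2 × (-1.0043) = -60.46 mV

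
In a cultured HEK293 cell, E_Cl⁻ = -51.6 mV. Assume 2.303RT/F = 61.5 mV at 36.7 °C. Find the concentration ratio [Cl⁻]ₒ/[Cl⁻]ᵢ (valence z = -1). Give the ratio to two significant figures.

log₁₀([out]/[in]) = E·z/(61.5) = -51.6 × -1 / 61.5 = 0.8390
[out]/[in] = 10^(0.8390) = 6.903

6.9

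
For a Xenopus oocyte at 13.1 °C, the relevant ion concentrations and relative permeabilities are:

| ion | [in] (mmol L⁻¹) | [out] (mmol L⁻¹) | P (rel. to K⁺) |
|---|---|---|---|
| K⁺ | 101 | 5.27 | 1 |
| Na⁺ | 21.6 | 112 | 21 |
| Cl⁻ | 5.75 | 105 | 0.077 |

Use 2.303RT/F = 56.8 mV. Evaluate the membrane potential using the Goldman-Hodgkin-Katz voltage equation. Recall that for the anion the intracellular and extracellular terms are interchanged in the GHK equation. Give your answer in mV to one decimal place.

35.3 mV

Vm = 56.8 · log₁₀[(Σ P·[cation]ₒ + Σ P·[anion]ᵢ) / (Σ P·[cation]ᵢ + Σ P·[anion]ₒ)]
Numerator = 1×5.27 + 21×112 + 0.077×5.75 = 2358
Denominator = 1×101 + 21×21.6 + 0.077×105 = 562.7
Vm = 56.8 · log₁₀(4.1901) = 56.8 × (0.6222) = 35.34 mV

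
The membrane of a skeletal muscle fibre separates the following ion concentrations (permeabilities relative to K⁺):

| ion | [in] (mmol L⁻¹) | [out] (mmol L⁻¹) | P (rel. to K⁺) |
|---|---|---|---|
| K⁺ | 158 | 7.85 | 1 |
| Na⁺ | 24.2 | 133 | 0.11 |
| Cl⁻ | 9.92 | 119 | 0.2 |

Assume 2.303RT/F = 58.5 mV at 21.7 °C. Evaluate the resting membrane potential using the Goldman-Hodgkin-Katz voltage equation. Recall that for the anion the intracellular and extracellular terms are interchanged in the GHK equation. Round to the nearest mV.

-51 mV

Vm = 58.5 · log₁₀[(Σ P·[cation]ₒ + Σ P·[anion]ᵢ) / (Σ P·[cation]ᵢ + Σ P·[anion]ₒ)]
Numerator = 1×7.85 + 0.11×133 + 0.2×9.92 = 24.46
Denominator = 1×158 + 0.11×24.2 + 0.2×119 = 184.5
Vm = 58.5 · log₁₀(0.13262) = 58.5 × (-0.8774) = -51.33 mV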